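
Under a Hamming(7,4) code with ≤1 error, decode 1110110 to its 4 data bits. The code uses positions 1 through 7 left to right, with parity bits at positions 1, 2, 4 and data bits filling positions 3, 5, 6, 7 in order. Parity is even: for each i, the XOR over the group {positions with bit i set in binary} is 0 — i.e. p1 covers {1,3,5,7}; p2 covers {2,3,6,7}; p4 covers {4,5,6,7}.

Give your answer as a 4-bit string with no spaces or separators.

0110

s1 (pos 1,3,5,7): 1⊕1⊕1⊕0 = 1
s2 (pos 2,3,6,7): 1⊕1⊕1⊕0 = 1
s4 (pos 4,5,6,7): 0⊕1⊕1⊕0 = 0
Syndrome s4…s1 = 011 → error at position 3.
Flip position 3: 1110110 → 1100110
Read data bits from positions 3,5,6,7: 0110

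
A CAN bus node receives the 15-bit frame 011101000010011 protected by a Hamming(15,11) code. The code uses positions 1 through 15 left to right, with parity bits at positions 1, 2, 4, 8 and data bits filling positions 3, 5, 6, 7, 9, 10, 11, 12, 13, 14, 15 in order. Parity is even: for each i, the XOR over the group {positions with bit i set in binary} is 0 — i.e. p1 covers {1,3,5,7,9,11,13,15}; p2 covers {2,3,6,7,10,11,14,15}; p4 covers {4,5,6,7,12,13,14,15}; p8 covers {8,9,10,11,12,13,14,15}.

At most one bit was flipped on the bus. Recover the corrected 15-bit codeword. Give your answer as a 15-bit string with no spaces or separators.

011101001010011

s1 (pos 1,3,5,7,9,11,13,15): 0⊕1⊕0⊕0⊕0⊕1⊕0⊕1 = 1
s2 (pos 2,3,6,7,10,11,14,15): 1⊕1⊕1⊕0⊕0⊕1⊕1⊕1 = 0
s4 (pos 4,5,6,7,12,13,14,15): 1⊕0⊕1⊕0⊕0⊕0⊕1⊕1 = 0
s8 (pos 8,9,10,11,12,13,14,15): 0⊕0⊕0⊕1⊕0⊕0⊕1⊕1 = 1
Syndrome s8…s1 = 1001 → error at position 9.
Flip position 9: 011101000010011 → 011101001010011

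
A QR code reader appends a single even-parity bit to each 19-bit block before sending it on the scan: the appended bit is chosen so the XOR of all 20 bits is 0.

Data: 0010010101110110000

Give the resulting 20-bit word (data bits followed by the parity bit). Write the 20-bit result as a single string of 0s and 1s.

XOR of the 19 data bits: 0⊕0⊕1⊕0⊕0⊕1⊕0⊕1⊕0⊕1⊕1⊕1⊕0⊕1⊕1⊕0⊕0⊕0⊕0 = 0
Parity bit = 0 (so all 20 bits XOR to 0).

00100101011101100000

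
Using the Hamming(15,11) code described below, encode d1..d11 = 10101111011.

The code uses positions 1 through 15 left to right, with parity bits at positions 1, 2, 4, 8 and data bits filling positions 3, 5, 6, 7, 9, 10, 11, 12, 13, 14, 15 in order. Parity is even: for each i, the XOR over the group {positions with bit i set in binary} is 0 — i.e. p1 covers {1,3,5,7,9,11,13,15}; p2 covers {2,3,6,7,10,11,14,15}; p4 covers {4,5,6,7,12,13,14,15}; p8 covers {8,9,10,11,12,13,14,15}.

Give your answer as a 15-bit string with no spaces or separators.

Place data at non-parity positions: p1 p2 1 p4 0 1 0 p8 1 1 1 1 0 1 1
p1 (pos 1,3,5,7,9,11,13,15): XOR of data positions = 1⊕0⊕0⊕1⊕1⊕0⊕1 = 0
p2 (pos 2,3,6,7,10,11,14,15): XOR of data positions = 1⊕1⊕0⊕1⊕1⊕1⊕1 = 0
p4 (pos 4,5,6,7,12,13,14,15): XOR of data positions = 0⊕1⊕0⊕1⊕0⊕1⊕1 = 0
p8 (pos 8,9,10,11,12,13,14,15): XOR of data positions = 1⊕1⊕1⊕1⊕0⊕1⊕1 = 0
Codeword: 001001001111011

001001001111011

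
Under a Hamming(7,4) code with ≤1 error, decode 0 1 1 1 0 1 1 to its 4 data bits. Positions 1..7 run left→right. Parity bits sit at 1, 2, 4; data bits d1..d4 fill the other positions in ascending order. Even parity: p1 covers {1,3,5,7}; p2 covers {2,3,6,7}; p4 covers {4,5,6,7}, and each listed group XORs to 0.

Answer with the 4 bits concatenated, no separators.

1011

s1 (pos 1,3,5,7): 0⊕1⊕0⊕1 = 0
s2 (pos 2,3,6,7): 1⊕1⊕1⊕1 = 0
s4 (pos 4,5,6,7): 1⊕0⊕1⊕1 = 1
Syndrome s4…s1 = 100 → error at position 4.
Flip position 4: 0111011 → 0110011
Read data bits from positions 3,5,6,7: 1011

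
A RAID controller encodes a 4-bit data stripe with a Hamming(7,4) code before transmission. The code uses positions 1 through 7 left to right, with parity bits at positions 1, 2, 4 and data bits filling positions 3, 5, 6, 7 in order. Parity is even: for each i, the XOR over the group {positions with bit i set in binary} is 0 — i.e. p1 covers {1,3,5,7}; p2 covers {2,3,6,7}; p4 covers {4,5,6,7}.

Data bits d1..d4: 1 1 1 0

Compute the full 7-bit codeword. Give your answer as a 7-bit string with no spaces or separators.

Place data at non-parity positions: p1 p2 1 p4 1 1 0
p1 (pos 1,3,5,7): XOR of data positions = 1⊕1⊕0 = 0
p2 (pos 2,3,6,7): XOR of data positions = 1⊕1⊕0 = 0
p4 (pos 4,5,6,7): XOR of data positions = 1⊕1⊕0 = 0
Codeword: 0010110

0010110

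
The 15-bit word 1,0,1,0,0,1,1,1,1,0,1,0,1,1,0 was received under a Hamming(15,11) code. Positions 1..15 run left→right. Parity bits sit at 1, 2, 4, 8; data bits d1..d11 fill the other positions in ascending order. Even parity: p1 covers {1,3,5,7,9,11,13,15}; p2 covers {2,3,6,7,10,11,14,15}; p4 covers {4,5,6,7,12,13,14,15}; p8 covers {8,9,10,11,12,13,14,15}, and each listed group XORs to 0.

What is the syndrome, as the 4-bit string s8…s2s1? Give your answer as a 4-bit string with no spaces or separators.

1010

s1 (pos 1,3,5,7,9,11,13,15): 1⊕1⊕0⊕1⊕1⊕1⊕1⊕0 = 0
s2 (pos 2,3,6,7,10,11,14,15): 0⊕1⊕1⊕1⊕0⊕1⊕1⊕0 = 1
s4 (pos 4,5,6,7,12,13,14,15): 0⊕0⊕1⊕1⊕0⊕1⊕1⊕0 = 0
s8 (pos 8,9,10,11,12,13,14,15): 1⊕1⊕0⊕1⊕0⊕1⊕1⊕0 = 1
Syndrome s8…s1 = 1010 → error at position 10.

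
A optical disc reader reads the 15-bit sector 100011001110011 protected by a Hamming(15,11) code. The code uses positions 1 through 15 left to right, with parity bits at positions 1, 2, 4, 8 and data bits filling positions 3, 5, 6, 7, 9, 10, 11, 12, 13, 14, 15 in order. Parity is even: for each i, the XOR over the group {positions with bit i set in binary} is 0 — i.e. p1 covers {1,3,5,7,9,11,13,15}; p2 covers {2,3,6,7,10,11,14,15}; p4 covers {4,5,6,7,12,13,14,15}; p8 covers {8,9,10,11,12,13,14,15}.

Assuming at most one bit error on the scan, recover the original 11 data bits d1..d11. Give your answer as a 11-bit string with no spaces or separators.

s1 (pos 1,3,5,7,9,11,13,15): 1⊕0⊕1⊕0⊕1⊕1⊕0⊕1 = 1
s2 (pos 2,3,6,7,10,11,14,15): 0⊕0⊕1⊕0⊕1⊕1⊕1⊕1 = 1
s4 (pos 4,5,6,7,12,13,14,15): 0⊕1⊕1⊕0⊕0⊕0⊕1⊕1 = 0
s8 (pos 8,9,10,11,12,13,14,15): 0⊕1⊕1⊕1⊕0⊕0⊕1⊕1 = 1
Syndrome s8…s1 = 1011 → error at position 11.
Flip position 11: 100011001110011 → 100011001100011
Read data bits from positions 3,5,6,7,9,10,11,12,13,14,15: 01101100011

01101100011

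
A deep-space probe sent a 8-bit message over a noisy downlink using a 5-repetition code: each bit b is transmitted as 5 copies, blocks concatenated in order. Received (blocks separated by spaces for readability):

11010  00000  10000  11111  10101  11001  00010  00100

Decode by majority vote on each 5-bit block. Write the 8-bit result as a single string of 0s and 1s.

Block 1 (11010): 3 ones → 1
Block 2 (00000): 0 ones → 0
Block 3 (10000): 1 one → 0
Block 4 (11111): 5 ones → 1
Block 5 (10101): 3 ones → 1
Block 6 (11001): 3 ones → 1
Block 7 (00010): 1 one → 0
Block 8 (00100): 1 one → 0

10011100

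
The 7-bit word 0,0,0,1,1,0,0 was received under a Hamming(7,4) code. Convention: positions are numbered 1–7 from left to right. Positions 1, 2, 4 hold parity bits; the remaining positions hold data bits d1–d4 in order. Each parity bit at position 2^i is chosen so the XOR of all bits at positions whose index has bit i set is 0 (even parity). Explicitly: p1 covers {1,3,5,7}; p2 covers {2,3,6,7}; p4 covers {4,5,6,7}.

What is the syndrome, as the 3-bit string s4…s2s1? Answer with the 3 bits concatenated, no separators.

s1 (pos 1,3,5,7): 0⊕0⊕1⊕0 = 1
s2 (pos 2,3,6,7): 0⊕0⊕0⊕0 = 0
s4 (pos 4,5,6,7): 1⊕1⊕0⊕0 = 0
Syndrome s4…s1 = 001 → error at position 1.

001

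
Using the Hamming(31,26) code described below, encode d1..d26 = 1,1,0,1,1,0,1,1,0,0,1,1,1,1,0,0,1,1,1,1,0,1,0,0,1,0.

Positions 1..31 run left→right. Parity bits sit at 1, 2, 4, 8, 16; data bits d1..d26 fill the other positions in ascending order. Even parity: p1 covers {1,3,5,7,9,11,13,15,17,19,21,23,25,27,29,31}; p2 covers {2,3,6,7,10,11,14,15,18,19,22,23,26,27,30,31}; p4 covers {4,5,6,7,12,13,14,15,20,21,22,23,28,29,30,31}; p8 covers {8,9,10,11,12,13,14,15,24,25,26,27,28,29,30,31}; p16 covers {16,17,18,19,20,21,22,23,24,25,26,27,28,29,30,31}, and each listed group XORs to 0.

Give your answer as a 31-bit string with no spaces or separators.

1011101010110011111001111010010

Place data at non-parity positions: p1 p2 1 p4 1 0 1 p8 1 0 1 1 0 0 1 p16 1 1 1 0 0 1 1 1 1 0 1 0 0 1 0
p1 (pos 1,3,5,7,9,11,13,15,17,19,21,23,25,27,29,31): XOR of data positions = 1⊕1⊕1⊕1⊕1⊕0⊕1⊕1⊕1⊕0⊕1⊕1⊕1⊕0⊕0 = 1
p2 (pos 2,3,6,7,10,11,14,15,18,19,22,23,26,27,30,31): XOR of data positions = 1⊕0⊕1⊕0⊕1⊕0⊕1⊕1⊕1⊕1⊕1⊕0⊕1⊕1⊕0 = 0
p4 (pos 4,5,6,7,12,13,14,15,20,21,22,23,28,29,30,31): XOR of data positions = 1⊕0⊕1⊕1⊕0⊕0⊕1⊕0⊕0⊕1⊕1⊕0⊕0⊕1⊕0 = 1
p8 (pos 8,9,10,11,12,13,14,15,24,25,26,27,28,29,30,31): XOR of data positions = 1⊕0⊕1⊕1⊕0⊕0⊕1⊕1⊕1⊕0⊕1⊕0⊕0⊕1⊕0 = 0
p16 (pos 16,17,18,19,20,21,22,23,24,25,26,27,28,29,30,31): XOR of data positions = 1⊕1⊕1⊕0⊕0⊕1⊕1⊕1⊕1⊕0⊕1⊕0⊕0⊕1⊕0 = 1
Codeword: 1011101010110011111001111010010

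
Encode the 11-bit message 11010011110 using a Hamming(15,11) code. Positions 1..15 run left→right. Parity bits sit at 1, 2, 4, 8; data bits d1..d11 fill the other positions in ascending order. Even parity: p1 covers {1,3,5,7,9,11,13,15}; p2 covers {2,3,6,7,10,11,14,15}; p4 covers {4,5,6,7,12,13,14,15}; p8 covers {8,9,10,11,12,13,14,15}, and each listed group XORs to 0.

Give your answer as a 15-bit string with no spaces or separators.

101110100011110

Place data at non-parity positions: p1 p2 1 p4 1 0 1 p8 0 0 1 1 1 1 0
p1 (pos 1,3,5,7,9,11,13,15): XOR of data positions = 1⊕1⊕1⊕0⊕1⊕1⊕0 = 1
p2 (pos 2,3,6,7,10,11,14,15): XOR of data positions = 1⊕0⊕1⊕0⊕1⊕1⊕0 = 0
p4 (pos 4,5,6,7,12,13,14,15): XOR of data positions = 1⊕0⊕1⊕1⊕1⊕1⊕0 = 1
p8 (pos 8,9,10,11,12,13,14,15): XOR of data positions = 0⊕0⊕1⊕1⊕1⊕1⊕0 = 0
Codeword: 101110100011110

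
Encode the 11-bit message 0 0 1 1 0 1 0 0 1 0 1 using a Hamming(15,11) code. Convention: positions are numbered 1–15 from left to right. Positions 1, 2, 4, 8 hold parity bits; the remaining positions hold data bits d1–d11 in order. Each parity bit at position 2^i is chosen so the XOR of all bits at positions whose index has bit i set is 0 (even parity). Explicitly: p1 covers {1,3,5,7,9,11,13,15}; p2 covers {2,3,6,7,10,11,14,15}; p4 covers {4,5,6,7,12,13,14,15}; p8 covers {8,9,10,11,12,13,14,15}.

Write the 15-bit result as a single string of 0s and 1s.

Place data at non-parity positions: p1 p2 0 p4 0 1 1 p8 0 1 0 0 1 0 1
p1 (pos 1,3,5,7,9,11,13,15): XOR of data positions = 0⊕0⊕1⊕0⊕0⊕1⊕1 = 1
p2 (pos 2,3,6,7,10,11,14,15): XOR of data positions = 0⊕1⊕1⊕1⊕0⊕0⊕1 = 0
p4 (pos 4,5,6,7,12,13,14,15): XOR of data positions = 0⊕1⊕1⊕0⊕1⊕0⊕1 = 0
p8 (pos 8,9,10,11,12,13,14,15): XOR of data positions = 0⊕1⊕0⊕0⊕1⊕0⊕1 = 1
Codeword: 100001110100101

100001110100101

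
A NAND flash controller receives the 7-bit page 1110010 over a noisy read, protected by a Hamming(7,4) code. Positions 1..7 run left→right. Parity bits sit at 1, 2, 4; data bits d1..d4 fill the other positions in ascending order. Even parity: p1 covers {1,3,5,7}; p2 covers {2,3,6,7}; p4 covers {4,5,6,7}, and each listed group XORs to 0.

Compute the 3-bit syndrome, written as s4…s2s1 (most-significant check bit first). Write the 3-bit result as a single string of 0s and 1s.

s1 (pos 1,3,5,7): 1⊕1⊕0⊕0 = 0
s2 (pos 2,3,6,7): 1⊕1⊕1⊕0 = 1
s4 (pos 4,5,6,7): 0⊕0⊕1⊕0 = 1
Syndrome s4…s1 = 110 → error at position 6.

110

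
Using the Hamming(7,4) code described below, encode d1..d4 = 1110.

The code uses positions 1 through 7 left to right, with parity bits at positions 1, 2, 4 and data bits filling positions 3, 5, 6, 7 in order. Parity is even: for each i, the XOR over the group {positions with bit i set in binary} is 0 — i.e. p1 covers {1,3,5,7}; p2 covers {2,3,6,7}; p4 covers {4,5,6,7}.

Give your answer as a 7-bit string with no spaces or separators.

0010110

Place data at non-parity positions: p1 p2 1 p4 1 1 0
p1 (pos 1,3,5,7): XOR of data positions = 1⊕1⊕0 = 0
p2 (pos 2,3,6,7): XOR of data positions = 1⊕1⊕0 = 0
p4 (pos 4,5,6,7): XOR of data positions = 1⊕1⊕0 = 0
Codeword: 0010110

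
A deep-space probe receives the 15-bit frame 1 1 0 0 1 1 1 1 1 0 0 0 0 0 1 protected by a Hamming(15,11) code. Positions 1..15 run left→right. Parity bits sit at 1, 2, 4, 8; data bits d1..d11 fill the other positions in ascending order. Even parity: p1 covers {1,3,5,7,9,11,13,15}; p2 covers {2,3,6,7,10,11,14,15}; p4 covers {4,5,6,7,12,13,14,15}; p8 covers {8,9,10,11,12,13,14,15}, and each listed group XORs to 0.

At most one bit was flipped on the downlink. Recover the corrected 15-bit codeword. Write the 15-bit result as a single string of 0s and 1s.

s1 (pos 1,3,5,7,9,11,13,15): 1⊕0⊕1⊕1⊕1⊕0⊕0⊕1 = 1
s2 (pos 2,3,6,7,10,11,14,15): 1⊕0⊕1⊕1⊕0⊕0⊕0⊕1 = 0
s4 (pos 4,5,6,7,12,13,14,15): 0⊕1⊕1⊕1⊕0⊕0⊕0⊕1 = 0
s8 (pos 8,9,10,11,12,13,14,15): 1⊕1⊕0⊕0⊕0⊕0⊕0⊕1 = 1
Syndrome s8…s1 = 1001 → error at position 9.
Flip position 9: 110011111000001 → 110011110000001

110011110000001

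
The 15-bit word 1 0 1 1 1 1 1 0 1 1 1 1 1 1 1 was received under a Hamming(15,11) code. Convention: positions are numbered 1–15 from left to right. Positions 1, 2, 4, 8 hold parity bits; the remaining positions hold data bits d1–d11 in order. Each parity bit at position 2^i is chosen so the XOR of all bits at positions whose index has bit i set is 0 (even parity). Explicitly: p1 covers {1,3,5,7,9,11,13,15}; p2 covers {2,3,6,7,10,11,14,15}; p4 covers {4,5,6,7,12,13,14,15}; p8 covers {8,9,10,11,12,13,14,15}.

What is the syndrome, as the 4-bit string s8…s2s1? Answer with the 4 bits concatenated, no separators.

s1 (pos 1,3,5,7,9,11,13,15): 1⊕1⊕1⊕1⊕1⊕1⊕1⊕1 = 0
s2 (pos 2,3,6,7,10,11,14,15): 0⊕1⊕1⊕1⊕1⊕1⊕1⊕1 = 1
s4 (pos 4,5,6,7,12,13,14,15): 1⊕1⊕1⊕1⊕1⊕1⊕1⊕1 = 0
s8 (pos 8,9,10,11,12,13,14,15): 0⊕1⊕1⊕1⊕1⊕1⊕1⊕1 = 1
Syndrome s8…s1 = 1010 → error at position 10.

1010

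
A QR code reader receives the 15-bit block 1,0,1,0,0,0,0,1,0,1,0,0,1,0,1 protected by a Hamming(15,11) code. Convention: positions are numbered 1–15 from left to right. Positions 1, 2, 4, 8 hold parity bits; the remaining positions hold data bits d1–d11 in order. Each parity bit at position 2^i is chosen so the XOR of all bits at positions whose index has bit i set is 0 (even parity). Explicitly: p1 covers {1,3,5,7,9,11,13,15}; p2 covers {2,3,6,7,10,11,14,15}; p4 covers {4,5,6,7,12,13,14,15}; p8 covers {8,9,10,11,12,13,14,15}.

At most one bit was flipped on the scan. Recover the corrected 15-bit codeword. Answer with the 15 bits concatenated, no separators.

s1 (pos 1,3,5,7,9,11,13,15): 1⊕1⊕0⊕0⊕0⊕0⊕1⊕1 = 0
s2 (pos 2,3,6,7,10,11,14,15): 0⊕1⊕0⊕0⊕1⊕0⊕0⊕1 = 1
s4 (pos 4,5,6,7,12,13,14,15): 0⊕0⊕0⊕0⊕0⊕1⊕0⊕1 = 0
s8 (pos 8,9,10,11,12,13,14,15): 1⊕0⊕1⊕0⊕0⊕1⊕0⊕1 = 0
Syndrome s8…s1 = 0010 → error at position 2.
Flip position 2: 101000010100101 → 111000010100101

111000010100101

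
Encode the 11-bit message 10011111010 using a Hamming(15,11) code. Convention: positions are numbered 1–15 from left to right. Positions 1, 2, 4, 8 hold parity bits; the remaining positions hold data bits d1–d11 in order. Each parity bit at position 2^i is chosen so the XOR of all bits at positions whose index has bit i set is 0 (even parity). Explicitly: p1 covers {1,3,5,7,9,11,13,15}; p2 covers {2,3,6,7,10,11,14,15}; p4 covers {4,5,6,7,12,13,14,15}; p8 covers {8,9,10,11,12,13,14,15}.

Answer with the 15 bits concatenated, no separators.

011100111111010

Place data at non-parity positions: p1 p2 1 p4 0 0 1 p8 1 1 1 1 0 1 0
p1 (pos 1,3,5,7,9,11,13,15): XOR of data positions = 1⊕0⊕1⊕1⊕1⊕0⊕0 = 0
p2 (pos 2,3,6,7,10,11,14,15): XOR of data positions = 1⊕0⊕1⊕1⊕1⊕1⊕0 = 1
p4 (pos 4,5,6,7,12,13,14,15): XOR of data positions = 0⊕0⊕1⊕1⊕0⊕1⊕0 = 1
p8 (pos 8,9,10,11,12,13,14,15): XOR of data positions = 1⊕1⊕1⊕1⊕0⊕1⊕0 = 1
Codeword: 011100111111010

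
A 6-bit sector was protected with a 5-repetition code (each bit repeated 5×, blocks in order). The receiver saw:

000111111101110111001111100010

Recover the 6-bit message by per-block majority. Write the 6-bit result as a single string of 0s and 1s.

Block 1 (00011): 2 ones → 0
Block 2 (11111): 5 ones → 1
Block 3 (01110): 3 ones → 1
Block 4 (11100): 3 ones → 1
Block 5 (11111): 5 ones → 1
Block 6 (00010): 1 one → 0

011110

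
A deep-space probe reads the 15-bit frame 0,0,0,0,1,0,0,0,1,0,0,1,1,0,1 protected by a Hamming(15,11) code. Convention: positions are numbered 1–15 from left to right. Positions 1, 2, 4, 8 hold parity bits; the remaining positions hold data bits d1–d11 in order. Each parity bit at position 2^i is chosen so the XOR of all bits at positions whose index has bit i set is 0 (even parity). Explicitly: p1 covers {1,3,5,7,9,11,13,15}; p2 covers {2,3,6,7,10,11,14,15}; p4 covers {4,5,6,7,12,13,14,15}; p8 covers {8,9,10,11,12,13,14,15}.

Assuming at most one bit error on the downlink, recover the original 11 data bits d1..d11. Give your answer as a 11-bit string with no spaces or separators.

s1 (pos 1,3,5,7,9,11,13,15): 0⊕0⊕1⊕0⊕1⊕0⊕1⊕1 = 0
s2 (pos 2,3,6,7,10,11,14,15): 0⊕0⊕0⊕0⊕0⊕0⊕0⊕1 = 1
s4 (pos 4,5,6,7,12,13,14,15): 0⊕1⊕0⊕0⊕1⊕1⊕0⊕1 = 0
s8 (pos 8,9,10,11,12,13,14,15): 0⊕1⊕0⊕0⊕1⊕1⊕0⊕1 = 0
Syndrome s8…s1 = 0010 → error at position 2.
Flip position 2: 000010001001101 → 010010001001101
Read data bits from positions 3,5,6,7,9,10,11,12,13,14,15: 01001001101

01001001101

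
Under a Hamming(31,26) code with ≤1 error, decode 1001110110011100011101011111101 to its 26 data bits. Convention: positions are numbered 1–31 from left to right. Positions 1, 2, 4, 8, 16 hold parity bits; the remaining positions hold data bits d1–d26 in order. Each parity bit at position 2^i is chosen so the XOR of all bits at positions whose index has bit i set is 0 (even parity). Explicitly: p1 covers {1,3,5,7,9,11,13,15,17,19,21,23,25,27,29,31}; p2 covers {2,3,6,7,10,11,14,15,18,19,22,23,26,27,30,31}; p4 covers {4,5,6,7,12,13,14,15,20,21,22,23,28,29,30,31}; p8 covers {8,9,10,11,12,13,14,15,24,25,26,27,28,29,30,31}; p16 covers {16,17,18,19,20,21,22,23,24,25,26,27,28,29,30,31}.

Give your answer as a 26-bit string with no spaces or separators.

01101001110011111011111101

s1 (pos 1,3,5,7,9,11,13,15,17,19,21,23,25,27,29,31): 1⊕0⊕1⊕0⊕1⊕0⊕1⊕0⊕0⊕1⊕0⊕0⊕1⊕1⊕1⊕1 = 1
s2 (pos 2,3,6,7,10,11,14,15,18,19,22,23,26,27,30,31): 0⊕0⊕1⊕0⊕0⊕0⊕1⊕0⊕1⊕1⊕1⊕0⊕1⊕1⊕0⊕1 = 0
s4 (pos 4,5,6,7,12,13,14,15,20,21,22,23,28,29,30,31): 1⊕1⊕1⊕0⊕1⊕1⊕1⊕0⊕1⊕0⊕1⊕0⊕1⊕1⊕0⊕1 = 1
s8 (pos 8,9,10,11,12,13,14,15,24,25,26,27,28,29,30,31): 1⊕1⊕0⊕0⊕1⊕1⊕1⊕0⊕1⊕1⊕1⊕1⊕1⊕1⊕0⊕1 = 0
s16 (pos 16,17,18,19,20,21,22,23,24,25,26,27,28,29,30,31): 0⊕0⊕1⊕1⊕1⊕0⊕1⊕0⊕1⊕1⊕1⊕1⊕1⊕1⊕0⊕1 = 1
Syndrome s16…s1 = 10101 → error at position 21.
Flip position 21: 1001110110011100011101011111101 → 1001110110011100011111011111101
Read data bits from positions 3,5,6,7,9,10,11,12,13,14,15,17,18,19,20,21,22,23,24,25,26,27,28,29,30,31: 01101001110011111011111101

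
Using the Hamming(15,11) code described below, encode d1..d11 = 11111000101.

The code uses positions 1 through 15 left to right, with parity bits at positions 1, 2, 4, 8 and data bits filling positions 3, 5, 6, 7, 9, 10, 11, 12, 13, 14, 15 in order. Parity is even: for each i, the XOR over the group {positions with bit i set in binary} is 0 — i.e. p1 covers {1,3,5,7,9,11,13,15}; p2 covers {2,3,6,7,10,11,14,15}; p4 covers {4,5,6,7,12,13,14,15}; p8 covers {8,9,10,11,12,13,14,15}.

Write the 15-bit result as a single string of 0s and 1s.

001111111000101

Place data at non-parity positions: p1 p2 1 p4 1 1 1 p8 1 0 0 0 1 0 1
p1 (pos 1,3,5,7,9,11,13,15): XOR of data positions = 1⊕1⊕1⊕1⊕0⊕1⊕1 = 0
p2 (pos 2,3,6,7,10,11,14,15): XOR of data positions = 1⊕1⊕1⊕0⊕0⊕0⊕1 = 0
p4 (pos 4,5,6,7,12,13,14,15): XOR of data positions = 1⊕1⊕1⊕0⊕1⊕0⊕1 = 1
p8 (pos 8,9,10,11,12,13,14,15): XOR of data positions = 1⊕0⊕0⊕0⊕1⊕0⊕1 = 1
Codeword: 001111111000101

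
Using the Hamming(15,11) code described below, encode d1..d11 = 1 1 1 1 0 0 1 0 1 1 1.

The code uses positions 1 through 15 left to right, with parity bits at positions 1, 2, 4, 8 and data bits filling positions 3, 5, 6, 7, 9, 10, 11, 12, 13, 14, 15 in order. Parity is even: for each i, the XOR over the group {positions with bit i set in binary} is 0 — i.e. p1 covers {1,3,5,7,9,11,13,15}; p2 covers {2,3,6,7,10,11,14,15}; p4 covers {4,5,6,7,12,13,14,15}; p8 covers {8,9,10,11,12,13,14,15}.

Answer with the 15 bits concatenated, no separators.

001011100010111

Place data at non-parity positions: p1 p2 1 p4 1 1 1 p8 0 0 1 0 1 1 1
p1 (pos 1,3,5,7,9,11,13,15): XOR of data positions = 1⊕1⊕1⊕0⊕1⊕1⊕1 = 0
p2 (pos 2,3,6,7,10,11,14,15): XOR of data positions = 1⊕1⊕1⊕0⊕1⊕1⊕1 = 0
p4 (pos 4,5,6,7,12,13,14,15): XOR of data positions = 1⊕1⊕1⊕0⊕1⊕1⊕1 = 0
p8 (pos 8,9,10,11,12,13,14,15): XOR of data positions = 0⊕0⊕1⊕0⊕1⊕1⊕1 = 0
Codeword: 001011100010111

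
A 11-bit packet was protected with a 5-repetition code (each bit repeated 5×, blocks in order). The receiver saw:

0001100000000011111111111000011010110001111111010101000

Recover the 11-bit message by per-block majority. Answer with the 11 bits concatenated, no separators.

00011010110

Block 1 (00011): 2 ones → 0
Block 2 (00000): 0 ones → 0
Block 3 (00001): 1 one → 0
Block 4 (11111): 5 ones → 1
Block 5 (11111): 5 ones → 1
Block 6 (00001): 1 one → 0
Block 7 (10101): 3 ones → 1
Block 8 (10001): 2 ones → 0
Block 9 (11111): 5 ones → 1
Block 10 (10101): 3 ones → 1
Block 11 (01000): 1 one → 0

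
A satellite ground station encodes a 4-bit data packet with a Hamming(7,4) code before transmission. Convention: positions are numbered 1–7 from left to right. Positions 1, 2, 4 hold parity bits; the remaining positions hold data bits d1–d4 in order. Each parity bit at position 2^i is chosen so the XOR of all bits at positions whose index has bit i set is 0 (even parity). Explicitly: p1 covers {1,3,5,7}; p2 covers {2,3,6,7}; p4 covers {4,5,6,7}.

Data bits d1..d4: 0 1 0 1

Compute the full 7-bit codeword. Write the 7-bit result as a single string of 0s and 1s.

0100101

Place data at non-parity positions: p1 p2 0 p4 1 0 1
p1 (pos 1,3,5,7): XOR of data positions = 0⊕1⊕1 = 0
p2 (pos 2,3,6,7): XOR of data positions = 0⊕0⊕1 = 1
p4 (pos 4,5,6,7): XOR of data positions = 1⊕0⊕1 = 0
Codeword: 0100101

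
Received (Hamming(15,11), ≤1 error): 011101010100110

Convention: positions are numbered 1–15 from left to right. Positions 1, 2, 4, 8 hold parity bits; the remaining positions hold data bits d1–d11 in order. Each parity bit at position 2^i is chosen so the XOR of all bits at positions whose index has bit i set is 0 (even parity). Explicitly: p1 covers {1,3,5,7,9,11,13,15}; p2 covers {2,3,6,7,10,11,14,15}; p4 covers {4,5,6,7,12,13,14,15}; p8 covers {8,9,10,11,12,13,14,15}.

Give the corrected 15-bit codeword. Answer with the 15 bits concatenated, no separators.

s1 (pos 1,3,5,7,9,11,13,15): 0⊕1⊕0⊕0⊕0⊕0⊕1⊕0 = 0
s2 (pos 2,3,6,7,10,11,14,15): 1⊕1⊕1⊕0⊕1⊕0⊕1⊕0 = 1
s4 (pos 4,5,6,7,12,13,14,15): 1⊕0⊕1⊕0⊕0⊕1⊕1⊕0 = 0
s8 (pos 8,9,10,11,12,13,14,15): 1⊕0⊕1⊕0⊕0⊕1⊕1⊕0 = 0
Syndrome s8…s1 = 0010 → error at position 2.
Flip position 2: 011101010100110 → 001101010100110

001101010100110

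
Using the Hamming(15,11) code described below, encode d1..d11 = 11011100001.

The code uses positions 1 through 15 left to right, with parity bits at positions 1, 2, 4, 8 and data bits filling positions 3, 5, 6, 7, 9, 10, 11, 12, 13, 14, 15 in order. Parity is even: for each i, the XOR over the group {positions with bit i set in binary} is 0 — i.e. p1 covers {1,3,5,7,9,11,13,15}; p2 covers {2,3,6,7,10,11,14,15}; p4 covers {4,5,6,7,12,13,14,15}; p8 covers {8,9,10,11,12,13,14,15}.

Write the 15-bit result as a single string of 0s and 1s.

101110111100001

Place data at non-parity positions: p1 p2 1 p4 1 0 1 p8 1 1 0 0 0 0 1
p1 (pos 1,3,5,7,9,11,13,15): XOR of data positions = 1⊕1⊕1⊕1⊕0⊕0⊕1 = 1
p2 (pos 2,3,6,7,10,11,14,15): XOR of data positions = 1⊕0⊕1⊕1⊕0⊕0⊕1 = 0
p4 (pos 4,5,6,7,12,13,14,15): XOR of data positions = 1⊕0⊕1⊕0⊕0⊕0⊕1 = 1
p8 (pos 8,9,10,11,12,13,14,15): XOR of data positions = 1⊕1⊕0⊕0⊕0⊕0⊕1 = 1
Codeword: 101110111100001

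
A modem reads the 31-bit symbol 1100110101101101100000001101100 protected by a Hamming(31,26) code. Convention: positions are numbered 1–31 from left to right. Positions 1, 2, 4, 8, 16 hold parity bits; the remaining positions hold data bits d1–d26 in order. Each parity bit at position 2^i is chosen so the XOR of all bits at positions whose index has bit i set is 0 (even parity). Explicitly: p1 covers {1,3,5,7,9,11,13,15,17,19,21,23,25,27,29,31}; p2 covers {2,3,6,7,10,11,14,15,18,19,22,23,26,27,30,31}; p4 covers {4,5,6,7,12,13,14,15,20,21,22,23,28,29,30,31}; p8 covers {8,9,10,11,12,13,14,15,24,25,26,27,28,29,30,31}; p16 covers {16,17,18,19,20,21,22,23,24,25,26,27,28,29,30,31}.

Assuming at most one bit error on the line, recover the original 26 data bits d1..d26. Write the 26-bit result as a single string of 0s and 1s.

01101110110100000001101100

s1 (pos 1,3,5,7,9,11,13,15,17,19,21,23,25,27,29,31): 1⊕0⊕1⊕0⊕0⊕1⊕1⊕0⊕1⊕0⊕0⊕0⊕1⊕0⊕1⊕0 = 1
s2 (pos 2,3,6,7,10,11,14,15,18,19,22,23,26,27,30,31): 1⊕0⊕1⊕0⊕1⊕1⊕1⊕0⊕0⊕0⊕0⊕0⊕1⊕0⊕0⊕0 = 0
s4 (pos 4,5,6,7,12,13,14,15,20,21,22,23,28,29,30,31): 0⊕1⊕1⊕0⊕0⊕1⊕1⊕0⊕0⊕0⊕0⊕0⊕1⊕1⊕0⊕0 = 0
s8 (pos 8,9,10,11,12,13,14,15,24,25,26,27,28,29,30,31): 1⊕0⊕1⊕1⊕0⊕1⊕1⊕0⊕0⊕1⊕1⊕0⊕1⊕1⊕0⊕0 = 1
s16 (pos 16,17,18,19,20,21,22,23,24,25,26,27,28,29,30,31): 1⊕1⊕0⊕0⊕0⊕0⊕0⊕0⊕0⊕1⊕1⊕0⊕1⊕1⊕0⊕0 = 0
Syndrome s16…s1 = 01001 → error at position 9.
Flip position 9: 1100110101101101100000001101100 → 1100110111101101100000001101100
Read data bits from positions 3,5,6,7,9,10,11,12,13,14,15,17,18,19,20,21,22,23,24,25,26,27,28,29,30,31: 01101110110100000001101100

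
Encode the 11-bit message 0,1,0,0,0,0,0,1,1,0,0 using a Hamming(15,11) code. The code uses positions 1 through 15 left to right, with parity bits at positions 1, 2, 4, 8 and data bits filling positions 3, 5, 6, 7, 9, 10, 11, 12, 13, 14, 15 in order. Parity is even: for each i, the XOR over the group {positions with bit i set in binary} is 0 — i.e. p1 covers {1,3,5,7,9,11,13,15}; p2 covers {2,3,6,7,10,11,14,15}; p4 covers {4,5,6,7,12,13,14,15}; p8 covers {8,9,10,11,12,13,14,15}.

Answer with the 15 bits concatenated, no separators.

000110000001100

Place data at non-parity positions: p1 p2 0 p4 1 0 0 p8 0 0 0 1 1 0 0
p1 (pos 1,3,5,7,9,11,13,15): XOR of data positions = 0⊕1⊕0⊕0⊕0⊕1⊕0 = 0
p2 (pos 2,3,6,7,10,11,14,15): XOR of data positions = 0⊕0⊕0⊕0⊕0⊕0⊕0 = 0
p4 (pos 4,5,6,7,12,13,14,15): XOR of data positions = 1⊕0⊕0⊕1⊕1⊕0⊕0 = 1
p8 (pos 8,9,10,11,12,13,14,15): XOR of data positions = 0⊕0⊕0⊕1⊕1⊕0⊕0 = 0
Codeword: 000110000001100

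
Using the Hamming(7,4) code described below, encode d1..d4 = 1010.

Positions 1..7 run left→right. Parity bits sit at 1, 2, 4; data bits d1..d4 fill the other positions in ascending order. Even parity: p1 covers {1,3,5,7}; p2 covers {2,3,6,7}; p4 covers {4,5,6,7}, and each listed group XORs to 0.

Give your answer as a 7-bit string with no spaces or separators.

Place data at non-parity positions: p1 p2 1 p4 0 1 0
p1 (pos 1,3,5,7): XOR of data positions = 1⊕0⊕0 = 1
p2 (pos 2,3,6,7): XOR of data positions = 1⊕1⊕0 = 0
p4 (pos 4,5,6,7): XOR of data positions = 0⊕1⊕0 = 1
Codeword: 1011010

1011010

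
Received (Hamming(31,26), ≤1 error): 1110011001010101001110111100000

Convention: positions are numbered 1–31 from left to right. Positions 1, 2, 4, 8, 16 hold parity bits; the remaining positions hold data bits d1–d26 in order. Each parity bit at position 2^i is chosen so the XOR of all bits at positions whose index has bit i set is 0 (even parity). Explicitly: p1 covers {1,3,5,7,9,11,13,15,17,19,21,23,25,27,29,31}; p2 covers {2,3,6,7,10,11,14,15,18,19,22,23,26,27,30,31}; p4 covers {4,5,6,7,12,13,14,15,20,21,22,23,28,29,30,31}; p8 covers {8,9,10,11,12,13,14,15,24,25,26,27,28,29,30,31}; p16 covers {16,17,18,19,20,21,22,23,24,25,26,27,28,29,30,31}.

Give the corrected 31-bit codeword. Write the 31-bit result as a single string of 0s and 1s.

s1 (pos 1,3,5,7,9,11,13,15,17,19,21,23,25,27,29,31): 1⊕1⊕0⊕1⊕0⊕0⊕0⊕0⊕0⊕1⊕1⊕1⊕1⊕0⊕0⊕0 = 1
s2 (pos 2,3,6,7,10,11,14,15,18,19,22,23,26,27,30,31): 1⊕1⊕1⊕1⊕1⊕0⊕1⊕0⊕0⊕1⊕0⊕1⊕1⊕0⊕0⊕0 = 1
s4 (pos 4,5,6,7,12,13,14,15,20,21,22,23,28,29,30,31): 0⊕0⊕1⊕1⊕1⊕0⊕1⊕0⊕1⊕1⊕0⊕1⊕0⊕0⊕0⊕0 = 1
s8 (pos 8,9,10,11,12,13,14,15,24,25,26,27,28,29,30,31): 0⊕0⊕1⊕0⊕1⊕0⊕1⊕0⊕1⊕1⊕1⊕0⊕0⊕0⊕0⊕0 = 0
s16 (pos 16,17,18,19,20,21,22,23,24,25,26,27,28,29,30,31): 1⊕0⊕0⊕1⊕1⊕1⊕0⊕1⊕1⊕1⊕1⊕0⊕0⊕0⊕0⊕0 = 0
Syndrome s16…s1 = 00111 → error at position 7.
Flip position 7: 1110011001010101001110111100000 → 1110010001010101001110111100000

1110010001010101001110111100000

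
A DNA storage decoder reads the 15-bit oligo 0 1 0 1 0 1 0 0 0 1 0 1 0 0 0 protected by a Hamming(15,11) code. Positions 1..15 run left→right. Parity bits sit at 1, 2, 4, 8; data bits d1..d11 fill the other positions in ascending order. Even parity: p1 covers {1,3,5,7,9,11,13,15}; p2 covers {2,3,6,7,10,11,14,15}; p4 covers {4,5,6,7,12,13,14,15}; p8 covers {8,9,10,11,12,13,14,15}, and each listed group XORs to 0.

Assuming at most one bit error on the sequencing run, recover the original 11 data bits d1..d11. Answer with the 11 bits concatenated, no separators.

s1 (pos 1,3,5,7,9,11,13,15): 0⊕0⊕0⊕0⊕0⊕0⊕0⊕0 = 0
s2 (pos 2,3,6,7,10,11,14,15): 1⊕0⊕1⊕0⊕1⊕0⊕0⊕0 = 1
s4 (pos 4,5,6,7,12,13,14,15): 1⊕0⊕1⊕0⊕1⊕0⊕0⊕0 = 1
s8 (pos 8,9,10,11,12,13,14,15): 0⊕0⊕1⊕0⊕1⊕0⊕0⊕0 = 0
Syndrome s8…s1 = 0110 → error at position 6.
Flip position 6: 010101000101000 → 010100000101000
Read data bits from positions 3,5,6,7,9,10,11,12,13,14,15: 00000101000

00000101000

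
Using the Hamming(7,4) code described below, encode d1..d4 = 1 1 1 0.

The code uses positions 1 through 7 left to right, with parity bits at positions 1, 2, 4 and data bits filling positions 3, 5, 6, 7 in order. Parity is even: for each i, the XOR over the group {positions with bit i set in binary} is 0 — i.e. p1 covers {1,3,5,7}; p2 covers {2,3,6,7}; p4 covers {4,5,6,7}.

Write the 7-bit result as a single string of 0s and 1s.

0010110

Place data at non-parity positions: p1 p2 1 p4 1 1 0
p1 (pos 1,3,5,7): XOR of data positions = 1⊕1⊕0 = 0
p2 (pos 2,3,6,7): XOR of data positions = 1⊕1⊕0 = 0
p4 (pos 4,5,6,7): XOR of data positions = 1⊕1⊕0 = 0
Codeword: 0010110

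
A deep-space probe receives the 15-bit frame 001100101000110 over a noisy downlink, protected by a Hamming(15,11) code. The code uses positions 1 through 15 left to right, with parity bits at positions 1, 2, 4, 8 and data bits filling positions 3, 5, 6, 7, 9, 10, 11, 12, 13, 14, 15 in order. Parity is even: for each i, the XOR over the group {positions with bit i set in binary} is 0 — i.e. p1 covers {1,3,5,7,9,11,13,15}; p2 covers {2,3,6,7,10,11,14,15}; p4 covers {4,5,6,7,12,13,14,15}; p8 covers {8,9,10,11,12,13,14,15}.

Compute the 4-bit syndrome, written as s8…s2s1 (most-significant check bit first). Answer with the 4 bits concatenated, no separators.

s1 (pos 1,3,5,7,9,11,13,15): 0⊕1⊕0⊕1⊕1⊕0⊕1⊕0 = 0
s2 (pos 2,3,6,7,10,11,14,15): 0⊕1⊕0⊕1⊕0⊕0⊕1⊕0 = 1
s4 (pos 4,5,6,7,12,13,14,15): 1⊕0⊕0⊕1⊕0⊕1⊕1⊕0 = 0
s8 (pos 8,9,10,11,12,13,14,15): 0⊕1⊕0⊕0⊕0⊕1⊕1⊕0 = 1
Syndrome s8…s1 = 1010 → error at position 10.

1010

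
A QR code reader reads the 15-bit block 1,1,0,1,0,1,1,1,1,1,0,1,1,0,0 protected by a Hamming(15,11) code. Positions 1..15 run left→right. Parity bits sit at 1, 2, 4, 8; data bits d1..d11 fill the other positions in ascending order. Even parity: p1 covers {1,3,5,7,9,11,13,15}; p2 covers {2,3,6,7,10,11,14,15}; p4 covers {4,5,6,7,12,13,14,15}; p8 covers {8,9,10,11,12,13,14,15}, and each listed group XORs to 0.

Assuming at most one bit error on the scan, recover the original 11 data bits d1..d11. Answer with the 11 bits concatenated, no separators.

s1 (pos 1,3,5,7,9,11,13,15): 1⊕0⊕0⊕1⊕1⊕0⊕1⊕0 = 0
s2 (pos 2,3,6,7,10,11,14,15): 1⊕0⊕1⊕1⊕1⊕0⊕0⊕0 = 0
s4 (pos 4,5,6,7,12,13,14,15): 1⊕0⊕1⊕1⊕1⊕1⊕0⊕0 = 1
s8 (pos 8,9,10,11,12,13,14,15): 1⊕1⊕1⊕0⊕1⊕1⊕0⊕0 = 1
Syndrome s8…s1 = 1100 → error at position 12.
Flip position 12: 110101111101100 → 110101111100100
Read data bits from positions 3,5,6,7,9,10,11,12,13,14,15: 00111100100

00111100100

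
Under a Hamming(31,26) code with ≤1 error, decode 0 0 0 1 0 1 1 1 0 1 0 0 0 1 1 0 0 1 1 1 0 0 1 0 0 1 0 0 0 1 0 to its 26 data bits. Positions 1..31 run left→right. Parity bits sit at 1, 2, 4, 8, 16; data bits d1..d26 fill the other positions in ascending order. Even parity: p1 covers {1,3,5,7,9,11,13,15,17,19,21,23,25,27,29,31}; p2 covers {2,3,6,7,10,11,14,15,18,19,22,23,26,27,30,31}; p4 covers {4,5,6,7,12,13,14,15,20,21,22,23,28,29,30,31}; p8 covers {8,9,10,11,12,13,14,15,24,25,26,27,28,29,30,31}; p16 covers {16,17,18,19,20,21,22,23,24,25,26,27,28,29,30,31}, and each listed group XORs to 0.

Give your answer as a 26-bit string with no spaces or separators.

00110100011011100100100010

s1 (pos 1,3,5,7,9,11,13,15,17,19,21,23,25,27,29,31): 0⊕0⊕0⊕1⊕0⊕0⊕0⊕1⊕0⊕1⊕0⊕1⊕0⊕0⊕0⊕0 = 0
s2 (pos 2,3,6,7,10,11,14,15,18,19,22,23,26,27,30,31): 0⊕0⊕1⊕1⊕1⊕0⊕1⊕1⊕1⊕1⊕0⊕1⊕1⊕0⊕1⊕0 = 0
s4 (pos 4,5,6,7,12,13,14,15,20,21,22,23,28,29,30,31): 1⊕0⊕1⊕1⊕0⊕0⊕1⊕1⊕1⊕0⊕0⊕1⊕0⊕0⊕1⊕0 = 0
s8 (pos 8,9,10,11,12,13,14,15,24,25,26,27,28,29,30,31): 1⊕0⊕1⊕0⊕0⊕0⊕1⊕1⊕0⊕0⊕1⊕0⊕0⊕0⊕1⊕0 = 0
s16 (pos 16,17,18,19,20,21,22,23,24,25,26,27,28,29,30,31): 0⊕0⊕1⊕1⊕1⊕0⊕0⊕1⊕0⊕0⊕1⊕0⊕0⊕0⊕1⊕0 = 0
Syndrome s16…s1 = 00000 → no error.
Read data bits from positions 3,5,6,7,9,10,11,12,13,14,15,17,18,19,20,21,22,23,24,25,26,27,28,29,30,31: 00110100011011100100100010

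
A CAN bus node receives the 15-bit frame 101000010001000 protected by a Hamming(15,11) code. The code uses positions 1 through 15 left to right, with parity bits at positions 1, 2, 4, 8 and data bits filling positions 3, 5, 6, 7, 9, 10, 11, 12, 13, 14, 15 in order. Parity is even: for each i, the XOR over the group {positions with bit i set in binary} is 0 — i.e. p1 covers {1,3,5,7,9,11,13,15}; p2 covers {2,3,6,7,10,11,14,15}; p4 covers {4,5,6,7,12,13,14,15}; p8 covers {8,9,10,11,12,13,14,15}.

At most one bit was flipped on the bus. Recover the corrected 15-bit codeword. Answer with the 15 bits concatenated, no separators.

101001010001000

s1 (pos 1,3,5,7,9,11,13,15): 1⊕1⊕0⊕0⊕0⊕0⊕0⊕0 = 0
s2 (pos 2,3,6,7,10,11,14,15): 0⊕1⊕0⊕0⊕0⊕0⊕0⊕0 = 1
s4 (pos 4,5,6,7,12,13,14,15): 0⊕0⊕0⊕0⊕1⊕0⊕0⊕0 = 1
s8 (pos 8,9,10,11,12,13,14,15): 1⊕0⊕0⊕0⊕1⊕0⊕0⊕0 = 0
Syndrome s8…s1 = 0110 → error at position 6.
Flip position 6: 101000010001000 → 101001010001000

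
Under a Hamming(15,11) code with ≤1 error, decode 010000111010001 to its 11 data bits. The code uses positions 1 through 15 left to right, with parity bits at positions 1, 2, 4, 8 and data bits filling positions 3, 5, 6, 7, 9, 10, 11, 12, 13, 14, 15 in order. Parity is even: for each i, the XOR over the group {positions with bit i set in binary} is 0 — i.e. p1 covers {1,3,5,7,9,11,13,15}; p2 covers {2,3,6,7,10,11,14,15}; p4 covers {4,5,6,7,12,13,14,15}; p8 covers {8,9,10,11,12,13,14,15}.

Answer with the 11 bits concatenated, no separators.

00011010001

s1 (pos 1,3,5,7,9,11,13,15): 0⊕0⊕0⊕1⊕1⊕1⊕0⊕1 = 0
s2 (pos 2,3,6,7,10,11,14,15): 1⊕0⊕0⊕1⊕0⊕1⊕0⊕1 = 0
s4 (pos 4,5,6,7,12,13,14,15): 0⊕0⊕0⊕1⊕0⊕0⊕0⊕1 = 0
s8 (pos 8,9,10,11,12,13,14,15): 1⊕1⊕0⊕1⊕0⊕0⊕0⊕1 = 0
Syndrome s8…s1 = 0000 → no error.
Read data bits from positions 3,5,6,7,9,10,11,12,13,14,15: 00011010001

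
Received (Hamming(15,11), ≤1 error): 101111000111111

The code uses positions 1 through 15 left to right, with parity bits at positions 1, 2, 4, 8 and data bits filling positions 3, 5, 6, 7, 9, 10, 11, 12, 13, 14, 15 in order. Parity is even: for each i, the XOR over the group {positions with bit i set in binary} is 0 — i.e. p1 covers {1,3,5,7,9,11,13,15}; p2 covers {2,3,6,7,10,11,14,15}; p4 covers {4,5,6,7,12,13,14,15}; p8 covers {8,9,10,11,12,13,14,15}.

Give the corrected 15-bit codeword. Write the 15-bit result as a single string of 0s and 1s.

101011000111111

s1 (pos 1,3,5,7,9,11,13,15): 1⊕1⊕1⊕0⊕0⊕1⊕1⊕1 = 0
s2 (pos 2,3,6,7,10,11,14,15): 0⊕1⊕1⊕0⊕1⊕1⊕1⊕1 = 0
s4 (pos 4,5,6,7,12,13,14,15): 1⊕1⊕1⊕0⊕1⊕1⊕1⊕1 = 1
s8 (pos 8,9,10,11,12,13,14,15): 0⊕0⊕1⊕1⊕1⊕1⊕1⊕1 = 0
Syndrome s8…s1 = 0100 → error at position 4.
Flip position 4: 101111000111111 → 101011000111111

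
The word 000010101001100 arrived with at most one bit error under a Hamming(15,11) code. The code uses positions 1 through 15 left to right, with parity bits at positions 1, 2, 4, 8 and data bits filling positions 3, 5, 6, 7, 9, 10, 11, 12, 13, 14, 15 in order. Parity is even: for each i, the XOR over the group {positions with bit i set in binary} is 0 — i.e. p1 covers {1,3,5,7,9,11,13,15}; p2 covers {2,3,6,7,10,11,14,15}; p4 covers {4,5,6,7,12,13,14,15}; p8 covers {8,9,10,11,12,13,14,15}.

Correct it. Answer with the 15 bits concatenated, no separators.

s1 (pos 1,3,5,7,9,11,13,15): 0⊕0⊕1⊕1⊕1⊕0⊕1⊕0 = 0
s2 (pos 2,3,6,7,10,11,14,15): 0⊕0⊕0⊕1⊕0⊕0⊕0⊕0 = 1
s4 (pos 4,5,6,7,12,13,14,15): 0⊕1⊕0⊕1⊕1⊕1⊕0⊕0 = 0
s8 (pos 8,9,10,11,12,13,14,15): 0⊕1⊕0⊕0⊕1⊕1⊕0⊕0 = 1
Syndrome s8…s1 = 1010 → error at position 10.
Flip position 10: 000010101001100 → 000010101101100

000010101101100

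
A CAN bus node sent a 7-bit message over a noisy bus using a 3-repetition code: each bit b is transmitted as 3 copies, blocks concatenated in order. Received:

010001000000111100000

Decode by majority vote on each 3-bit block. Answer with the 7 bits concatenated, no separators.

0000100

Block 1 (010): 1 one → 0
Block 2 (001): 1 one → 0
Block 3 (000): 0 ones → 0
Block 4 (000): 0 ones → 0
Block 5 (111): 3 ones → 1
Block 6 (100): 1 one → 0
Block 7 (000): 0 ones → 0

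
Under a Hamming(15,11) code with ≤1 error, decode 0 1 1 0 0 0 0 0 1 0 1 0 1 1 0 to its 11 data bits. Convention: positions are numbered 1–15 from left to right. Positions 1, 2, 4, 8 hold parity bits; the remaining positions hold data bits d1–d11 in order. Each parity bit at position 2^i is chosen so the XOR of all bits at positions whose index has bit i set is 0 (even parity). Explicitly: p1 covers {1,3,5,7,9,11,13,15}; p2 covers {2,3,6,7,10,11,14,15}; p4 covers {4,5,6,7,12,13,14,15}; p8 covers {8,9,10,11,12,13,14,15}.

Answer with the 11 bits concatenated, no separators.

10001010110

s1 (pos 1,3,5,7,9,11,13,15): 0⊕1⊕0⊕0⊕1⊕1⊕1⊕0 = 0
s2 (pos 2,3,6,7,10,11,14,15): 1⊕1⊕0⊕0⊕0⊕1⊕1⊕0 = 0
s4 (pos 4,5,6,7,12,13,14,15): 0⊕0⊕0⊕0⊕0⊕1⊕1⊕0 = 0
s8 (pos 8,9,10,11,12,13,14,15): 0⊕1⊕0⊕1⊕0⊕1⊕1⊕0 = 0
Syndrome s8…s1 = 0000 → no error.
Read data bits from positions 3,5,6,7,9,10,11,12,13,14,15: 10001010110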